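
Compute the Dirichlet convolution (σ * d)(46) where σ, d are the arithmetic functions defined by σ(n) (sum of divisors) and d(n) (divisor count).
(σ * d)(46) = 130

Divisors of 46: [1, 2, 23, 46]. For each d | 46:
  d = 1: σ(1) · d(46/1) = 1 · 4 = 4
  d = 2: σ(2) · d(46/2) = 3 · 2 = 6
  d = 23: σ(23) · d(46/23) = 24 · 2 = 48
  d = 46: σ(46) · d(46/46) = 72 · 1 = 72
Summing: (σ * d)(46) = 4 + 6 + 48 + 72 = 130.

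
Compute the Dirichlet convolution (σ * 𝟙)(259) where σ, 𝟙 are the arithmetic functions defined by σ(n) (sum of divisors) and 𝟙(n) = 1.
(σ * 𝟙)(259) = 351

Divisors of 259: [1, 7, 37, 259]. For each d | 259:
  d = 1: σ(1) · 𝟙(259/1) = 1 · 1 = 1
  d = 7: σ(7) · 𝟙(259/7) = 8 · 1 = 8
  d = 37: σ(37) · 𝟙(259/37) = 38 · 1 = 38
  d = 259: σ(259) · 𝟙(259/259) = 304 · 1 = 304
Summing: (σ * 𝟙)(259) = 1 + 8 + 38 + 304 = 351.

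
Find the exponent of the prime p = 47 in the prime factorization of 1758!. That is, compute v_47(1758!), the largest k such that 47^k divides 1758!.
v_47(1758!) = 37

Legendre's formula: v_p(n!) = Σ_{k ≥ 1} ⌊n / p^k⌋. For p = 47, n = 1758, the terms are:
  ⌊1758/47^1⌋ = ⌊1758/47⌋ = 37
(the next term ⌊1758/47^2⌋ = 0, terminating the sum). Summing: v_47(1758!) = 37 = 37.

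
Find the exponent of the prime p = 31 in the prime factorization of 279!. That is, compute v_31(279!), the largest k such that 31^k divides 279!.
v_31(279!) = 9

Legendre's formula: v_p(n!) = Σ_{k ≥ 1} ⌊n / p^k⌋. For p = 31, n = 279, the terms are:
  ⌊279/31^1⌋ = ⌊279/31⌋ = 9
(the next term ⌊279/31^2⌋ = 0, terminating the sum). Summing: v_31(279!) = 9 = 9.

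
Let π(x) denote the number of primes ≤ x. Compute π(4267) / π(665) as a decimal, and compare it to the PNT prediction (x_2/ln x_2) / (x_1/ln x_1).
π(4267)/π(665) = 585/121 ≈ 4.8347;  PNT prediction ≈ 4.9896.

π(665) = 121 and π(4267) = 585, so π(4267)/π(665) ≈ 4.8347. The PNT-predicted ratio is (4267/ln(4267)) / (665/ln(665)) ≈ 4.9896. The two agree to within a few percent, as expected.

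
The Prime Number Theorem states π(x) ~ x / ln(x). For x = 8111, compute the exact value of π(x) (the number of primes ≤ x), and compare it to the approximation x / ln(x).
π(8111) = 1020;  x/ln(x) ≈ 901.12;  relative error ≈ 11.65%.

Directly count primes up to 8111: π(8111) = 1020. The PNT approximation gives 8111/ln(8111) ≈ 8111/9.00098 ≈ 901.12. Relative error (π(x) − x/ln(x)) / π(x) ≈ 11.65%; the approximation is known to undercount slightly (Li(x) is a better estimate).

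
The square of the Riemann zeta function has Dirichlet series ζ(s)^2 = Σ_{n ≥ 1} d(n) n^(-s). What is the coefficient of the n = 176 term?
d(176) = 10

ζ(s)^2 = (Σ 1/m^s)(Σ 1/k^s). The coefficient of 1/n^s in the product is the number of ordered pairs (m, k) with mk = n, which equals d(n). For n = 176, divisors are [1, 2, 4, 8, 11, 16, 22, 44, 88, 176], so d(176) = 10.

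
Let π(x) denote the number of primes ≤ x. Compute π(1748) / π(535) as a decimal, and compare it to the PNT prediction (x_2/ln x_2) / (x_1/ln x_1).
π(1748)/π(535) = 272/99 ≈ 2.7475;  PNT prediction ≈ 2.7492.

π(535) = 99 and π(1748) = 272, so π(1748)/π(535) ≈ 2.7475. The PNT-predicted ratio is (1748/ln(1748)) / (535/ln(535)) ≈ 2.7492. The two agree to within a few percent, as expected.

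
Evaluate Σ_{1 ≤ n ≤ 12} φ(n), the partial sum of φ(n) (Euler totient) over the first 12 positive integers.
Σ_{n ≤ 12} φ(n) = 46

Compute φ(n) for each 1 ≤ n ≤ 12: φ(1) = 1, φ(2) = 1, φ(3) = 2, φ(4) = 2, φ(5) = 4, φ(6) = 2, φ(7) = 6, φ(8) = 4, φ(9) = 6, φ(10) = 4, φ(11) = 10, φ(12) = 4. Summing all 12 values: 46. (Average order: Σ_{n ≤ x} φ(n) ~ (3/π²) x². For x = 12, (3/π²)·12² ≈ 43.77.)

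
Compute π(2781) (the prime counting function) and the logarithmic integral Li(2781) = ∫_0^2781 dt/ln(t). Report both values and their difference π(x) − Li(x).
π(2781) = 404;  Li(2781) ≈ 415.28;  π(x) − Li(x) ≈ -11.28.

Direct count of primes ≤ 2781 gives π(2781) = 404. Numerical evaluation of the logarithmic integral gives Li(2781) ≈ 415.28. The difference π(x) − Li(x) ≈ -11.28 is typically negative for small/moderate x (Li(x) overestimates), though Littlewood's theorem shows this sign changes infinitely often.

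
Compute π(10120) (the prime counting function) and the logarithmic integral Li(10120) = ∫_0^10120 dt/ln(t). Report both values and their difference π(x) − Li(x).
π(10120) = 1242;  Li(10120) ≈ 1259.16;  π(x) − Li(x) ≈ -17.16.

Direct count of primes ≤ 10120 gives π(10120) = 1242. Numerical evaluation of the logarithmic integral gives Li(10120) ≈ 1259.16. The difference π(x) − Li(x) ≈ -17.16 is typically negative for small/moderate x (Li(x) overestimates), though Littlewood's theorem shows this sign changes infinitely often.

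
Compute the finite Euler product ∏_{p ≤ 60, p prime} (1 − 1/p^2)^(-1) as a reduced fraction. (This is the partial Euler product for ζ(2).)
∏ = 4205363768417768013291880649341/2564836551747260156404039680000

The primes p ≤ 60 are [2, 3, 5, 7, 11, 13, 17, 19, 23, 29, 31, 37, 41, 43, 47, 53, 59]. For each prime, (1 − 1/p^2)^(-1) = p^2 / (p^2 − 1). The product is (1 − 1/2^2)^(-1), (1 − 1/3^2)^(-1), (1 − 1/5^2)^(-1), (1 − 1/7^2)^(-1), (1 − 1/11^2)^(-1), (1 − 1/13^2)^(-1), (1 − 1/17^2)^(-1), (1 − 1/19^2)^(-1), (1 − 1/23^2)^(-1), (1 − 1/29^2)^(-1), (1 − 1/31^2)^(-1), (1 − 1/37^2)^(-1), (1 − 1/41^2)^(-1), (1 − 1/43^2)^(-1), (1 − 1/47^2)^(-1), (1 − 1/53^2)^(-1), (1 − 1/59^2)^(-1) = ∏ p^2 / (p^2 − 1) = 4205363768417768013291880649341/2564836551747260156404039680000.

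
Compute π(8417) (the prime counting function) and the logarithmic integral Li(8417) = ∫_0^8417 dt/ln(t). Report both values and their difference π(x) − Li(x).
π(8417) = 1051;  Li(8417) ≈ 1072.68;  π(x) − Li(x) ≈ -21.68.

Direct count of primes ≤ 8417 gives π(8417) = 1051. Numerical evaluation of the logarithmic integral gives Li(8417) ≈ 1072.68. The difference π(x) − Li(x) ≈ -21.68 is typically negative for small/moderate x (Li(x) overestimates), though Littlewood's theorem shows this sign changes infinitely often.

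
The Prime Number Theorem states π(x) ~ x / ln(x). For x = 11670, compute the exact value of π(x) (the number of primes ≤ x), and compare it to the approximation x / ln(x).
π(11670) = 1400;  x/ln(x) ≈ 1246.16;  relative error ≈ 10.99%.

Directly count primes up to 11670: π(11670) = 1400. The PNT approximation gives 11670/ln(11670) ≈ 11670/9.36478 ≈ 1246.16. Relative error (π(x) − x/ln(x)) / π(x) ≈ 10.99%; the approximation is known to undercount slightly (Li(x) is a better estimate).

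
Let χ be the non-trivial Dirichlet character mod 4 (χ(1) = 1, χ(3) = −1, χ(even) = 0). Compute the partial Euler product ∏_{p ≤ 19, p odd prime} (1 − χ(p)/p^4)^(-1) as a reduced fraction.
∏ = 10388364341566686475/10504466734429503488

The odd primes p ≤ 19 are [3, 5, 7, 11, 13, 17, 19]. For each, χ(p) = 1 if p ≡ 1 mod 4, χ(p) = −1 if p ≡ 3 mod 4. Taking (1 − χ(p)/p^4)^(-1) = p^4/(p^4 − χ(p)): (1 − (-1)/3^4)^(-1) · (1 − (1)/5^4)^(-1) · (1 − (-1)/7^4)^(-1) · (1 − (-1)/11^4)^(-1) · (1 − (1)/13^4)^(-1) · (1 − (1)/17^4)^(-1) · (1 − (-1)/19^4)^(-1) = 10388364341566686475/10504466734429503488.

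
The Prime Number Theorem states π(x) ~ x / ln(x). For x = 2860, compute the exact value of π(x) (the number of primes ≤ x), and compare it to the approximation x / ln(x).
π(2860) = 415;  x/ln(x) ≈ 359.36;  relative error ≈ 13.41%.

Directly count primes up to 2860: π(2860) = 415. The PNT approximation gives 2860/ln(2860) ≈ 2860/7.95858 ≈ 359.36. Relative error (π(x) − x/ln(x)) / π(x) ≈ 13.41%; the approximation is known to undercount slightly (Li(x) is a better estimate).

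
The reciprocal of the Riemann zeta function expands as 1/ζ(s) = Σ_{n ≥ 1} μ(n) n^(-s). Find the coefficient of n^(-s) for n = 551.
μ(551) = 1

Factor n = 551 = 19 · 29. μ(n) = 0 if any exponent ≥ 2 (not squarefree); otherwise μ(n) = (−1)^{ω(n)} where ω(n) is the number of distinct prime factors. Applying: μ(551) = 1.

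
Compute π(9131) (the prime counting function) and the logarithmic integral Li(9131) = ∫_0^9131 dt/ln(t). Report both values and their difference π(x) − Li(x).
π(9131) = 1131;  Li(9131) ≈ 1151.33;  π(x) − Li(x) ≈ -20.33.

Direct count of primes ≤ 9131 gives π(9131) = 1131. Numerical evaluation of the logarithmic integral gives Li(9131) ≈ 1151.33. The difference π(x) − Li(x) ≈ -20.33 is typically negative for small/moderate x (Li(x) overestimates), though Littlewood's theorem shows this sign changes infinitely often.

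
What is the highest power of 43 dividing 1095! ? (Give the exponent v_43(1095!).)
v_43(1095!) = 25

Legendre's formula: v_p(n!) = Σ_{k ≥ 1} ⌊n / p^k⌋. For p = 43, n = 1095, the terms are:
  ⌊1095/43^1⌋ = ⌊1095/43⌋ = 25
(the next term ⌊1095/43^2⌋ = 0, terminating the sum). Summing: v_43(1095!) = 25 = 25.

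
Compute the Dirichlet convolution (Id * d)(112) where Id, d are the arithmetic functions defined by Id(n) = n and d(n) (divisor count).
(Id * d)(112) = 513

Divisors of 112: [1, 2, 4, 7, 8, 14, 16, 28, 56, 112]. For each d | 112:
  d = 1: Id(1) · d(112/1) = 1 · 10 = 10
  d = 2: Id(2) · d(112/2) = 2 · 8 = 16
  d = 4: Id(4) · d(112/4) = 4 · 6 = 24
  d = 7: Id(7) · d(112/7) = 7 · 5 = 35
  d = 8: Id(8) · d(112/8) = 8 · 4 = 32
  d = 14: Id(14) · d(112/14) = 14 · 4 = 56
  d = 16: Id(16) · d(112/16) = 16 · 2 = 32
  d = 28: Id(28) · d(112/28) = 28 · 3 = 84
  d = 56: Id(56) · d(112/56) = 56 · 2 = 112
  d = 112: Id(112) · d(112/112) = 112 · 1 = 112
Summing: (Id * d)(112) = 10 + 16 + 24 + 35 + 32 + 56 + 32 + 84 + 112 + 112 = 513.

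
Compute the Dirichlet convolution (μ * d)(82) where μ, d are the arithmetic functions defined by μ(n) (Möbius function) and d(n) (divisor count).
(μ * d)(82) = 1

Divisors of 82: [1, 2, 41, 82]. For each d | 82:
  d = 1: μ(1) · d(82/1) = 1 · 4 = 4
  d = 2: μ(2) · d(82/2) = -1 · 2 = -2
  d = 41: μ(41) · d(82/41) = -1 · 2 = -2
  d = 82: μ(82) · d(82/82) = 1 · 1 = 1
Summing: (μ * d)(82) = 4 + -2 + -2 + 1 = 1.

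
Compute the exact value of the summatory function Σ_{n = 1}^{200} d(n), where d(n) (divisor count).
Σ_{n ≤ 200} d(n) = 1098

Compute d(n) for each 1 ≤ n ≤ 200: d(1) = 1, d(2) = 2, d(3) = 2, d(4) = 3, d(5) = 2, d(6) = 4, d(7) = 2, d(8) = 4, d(9) = 3, d(10) = 4, d(11) = 2, d(12) = 6, d(13) = 2, d(14) = 4, d(15) = 4, d(16) = 5, d(17) = 2, d(18) = 6, d(19) = 2, d(20) = 6, d(21) = 4, d(22) = 4, d(23) = 2, d(24) = 8, d(25) = 3, d(26) = 4, d(27) = 4, d(28) = 6, d(29) = 2, d(30) = 8, d(31) = 2, d(32) = 6, d(33) = 4, d(34) = 4, d(35) = 4, d(36) = 9, d(37) = 2, d(38) = 4, d(39) = 4, d(40) = 8, d(41) = 2, d(42) = 8, d(43) = 2, d(44) = 6, d(45) = 6, d(46) = 4, d(47) = 2, d(48) = 10, d(49) = 3, d(50) = 6, d(51) = 4, d(52) = 6, d(53) = 2, d(54) = 8, d(55) = 4, d(56) = 8, d(57) = 4, d(58) = 4, d(59) = 2, d(60) = 12, d(61) = 2, d(62) = 4, d(63) = 6, d(64) = 7, d(65) = 4, d(66) = 8, d(67) = 2, d(68) = 6, d(69) = 4, d(70) = 8, d(71) = 2, d(72) = 12, d(73) = 2, d(74) = 4, d(75) = 6, d(76) = 6, d(77) = 4, d(78) = 8, d(79) = 2, d(80) = 10, d(81) = 5, d(82) = 4, d(83) = 2, d(84) = 12, d(85) = 4, d(86) = 4, d(87) = 4, d(88) = 8, d(89) = 2, d(90) = 12, d(91) = 4, d(92) = 6, d(93) = 4, d(94) = 4, d(95) = 4, d(96) = 12, d(97) = 2, d(98) = 6, d(99) = 6, d(100) = 9, d(101) = 2, d(102) = 8, d(103) = 2, d(104) = 8, d(105) = 8, d(106) = 4, d(107) = 2, d(108) = 12, d(109) = 2, d(110) = 8, d(111) = 4, d(112) = 10, d(113) = 2, d(114) = 8, d(115) = 4, d(116) = 6, d(117) = 6, d(118) = 4, d(119) = 4, d(120) = 16, d(121) = 3, d(122) = 4, d(123) = 4, d(124) = 6, d(125) = 4, d(126) = 12, d(127) = 2, d(128) = 8, d(129) = 4, d(130) = 8, d(131) = 2, d(132) = 12, d(133) = 4, d(134) = 4, d(135) = 8, d(136) = 8, d(137) = 2, d(138) = 8, d(139) = 2, d(140) = 12, d(141) = 4, d(142) = 4, d(143) = 4, d(144) = 15, d(145) = 4, d(146) = 4, d(147) = 6, d(148) = 6, d(149) = 2, d(150) = 12, d(151) = 2, d(152) = 8, d(153) = 6, d(154) = 8, d(155) = 4, d(156) = 12, d(157) = 2, d(158) = 4, d(159) = 4, d(160) = 12, d(161) = 4, d(162) = 10, d(163) = 2, d(164) = 6, d(165) = 8, d(166) = 4, d(167) = 2, d(168) = 16, d(169) = 3, d(170) = 8, d(171) = 6, d(172) = 6, d(173) = 2, d(174) = 8, d(175) = 6, d(176) = 10, d(177) = 4, d(178) = 4, d(179) = 2, d(180) = 18, d(181) = 2, d(182) = 8, d(183) = 4, d(184) = 8, d(185) = 4, d(186) = 8, d(187) = 4, d(188) = 6, d(189) = 8, d(190) = 8, d(191) = 2, d(192) = 14, d(193) = 2, d(194) = 4, d(195) = 8, d(196) = 9, d(197) = 2, d(198) = 12, d(199) = 2, d(200) = 12. Summing all 200 values: 1098. (Dirichlet's divisor formula: Σ_{n ≤ x} d(n) = x ln(x) + (2γ − 1) x + O(√x). For x = 200, the asymptotic estimate is ≈ 1090.55.)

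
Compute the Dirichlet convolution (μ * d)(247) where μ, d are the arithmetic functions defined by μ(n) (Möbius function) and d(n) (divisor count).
(μ * d)(247) = 1

Divisors of 247: [1, 13, 19, 247]. For each d | 247:
  d = 1: μ(1) · d(247/1) = 1 · 4 = 4
  d = 13: μ(13) · d(247/13) = -1 · 2 = -2
  d = 19: μ(19) · d(247/19) = -1 · 2 = -2
  d = 247: μ(247) · d(247/247) = 1 · 1 = 1
Summing: (μ * d)(247) = 4 + -2 + -2 + 1 = 1.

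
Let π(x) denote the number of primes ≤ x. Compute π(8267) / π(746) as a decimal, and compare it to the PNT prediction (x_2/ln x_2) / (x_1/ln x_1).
π(8267)/π(746) = 1036/132 ≈ 7.8485;  PNT prediction ≈ 8.1267.

π(746) = 132 and π(8267) = 1036, so π(8267)/π(746) ≈ 7.8485. The PNT-predicted ratio is (8267/ln(8267)) / (746/ln(746)) ≈ 8.1267. The two agree to within a few percent, as expected.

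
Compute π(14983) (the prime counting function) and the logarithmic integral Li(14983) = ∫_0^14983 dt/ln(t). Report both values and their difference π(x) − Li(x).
π(14983) = 1754;  Li(14983) ≈ 1774.86;  π(x) − Li(x) ≈ -20.86.

Direct count of primes ≤ 14983 gives π(14983) = 1754. Numerical evaluation of the logarithmic integral gives Li(14983) ≈ 1774.86. The difference π(x) − Li(x) ≈ -20.86 is typically negative for small/moderate x (Li(x) overestimates), though Littlewood's theorem shows this sign changes infinitely often.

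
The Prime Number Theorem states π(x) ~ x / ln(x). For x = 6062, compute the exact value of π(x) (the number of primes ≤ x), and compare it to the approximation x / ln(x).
π(6062) = 790;  x/ln(x) ≈ 696.00;  relative error ≈ 11.90%.

Directly count primes up to 6062: π(6062) = 790. The PNT approximation gives 6062/ln(6062) ≈ 6062/8.70980 ≈ 696.00. Relative error (π(x) − x/ln(x)) / π(x) ≈ 11.90%; the approximation is known to undercount slightly (Li(x) is a better estimate).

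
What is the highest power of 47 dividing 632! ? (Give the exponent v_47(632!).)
v_47(632!) = 13

Legendre's formula: v_p(n!) = Σ_{k ≥ 1} ⌊n / p^k⌋. For p = 47, n = 632, the terms are:
  ⌊632/47^1⌋ = ⌊632/47⌋ = 13
(the next term ⌊632/47^2⌋ = 0, terminating the sum). Summing: v_47(632!) = 13 = 13.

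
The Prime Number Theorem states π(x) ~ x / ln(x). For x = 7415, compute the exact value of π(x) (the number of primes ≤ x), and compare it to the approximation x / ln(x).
π(7415) = 940;  x/ln(x) ≈ 832.09;  relative error ≈ 11.48%.

Directly count primes up to 7415: π(7415) = 940. The PNT approximation gives 7415/ln(7415) ≈ 7415/8.91126 ≈ 832.09. Relative error (π(x) − x/ln(x)) / π(x) ≈ 11.48%; the approximation is known to undercount slightly (Li(x) is a better estimate).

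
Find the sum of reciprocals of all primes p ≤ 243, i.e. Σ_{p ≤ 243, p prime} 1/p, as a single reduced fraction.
Σ 1/p = 506873196134241441348690763593294873492730445394823722837469097176314709804649267964680634478659521/256041159035492609053110100510385311995538591998443060216114576417920917800321526504084465112487730

π(243) = 53, so the primes ≤ 243 are [2, 3, 5, 7, 11, 13, 17, 19, 23, 29, 31, 37, 41, 43, 47, 53, 59, 61, 67, 71, 73, 79, 83, 89, 97, 101, 103, 107, 109, 113, 127, 131, 137, 139, 149, 151, 157, 163, 167, 173, 179, 181, 191, 193, 197, 199, 211, 223, 227, 229, 233, 239, 241]. Summing 1/p over these primes: 506873196134241441348690763593294873492730445394823722837469097176314709804649267964680634478659521/256041159035492609053110100510385311995538591998443060216114576417920917800321526504084465112487730 ≈ 1.9797. Mertens estimate ln ln(243) + 0.2615 ≈ 1.9650.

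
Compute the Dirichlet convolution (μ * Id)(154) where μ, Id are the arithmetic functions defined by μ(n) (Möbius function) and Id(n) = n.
(μ * Id)(154) = 60

Divisors of 154: [1, 2, 7, 11, 14, 22, 77, 154]. For each d | 154:
  d = 1: μ(1) · Id(154/1) = 1 · 154 = 154
  d = 2: μ(2) · Id(154/2) = -1 · 77 = -77
  d = 7: μ(7) · Id(154/7) = -1 · 22 = -22
  d = 11: μ(11) · Id(154/11) = -1 · 14 = -14
  d = 14: μ(14) · Id(154/14) = 1 · 11 = 11
  d = 22: μ(22) · Id(154/22) = 1 · 7 = 7
  d = 77: μ(77) · Id(154/77) = 1 · 2 = 2
  d = 154: μ(154) · Id(154/154) = -1 · 1 = -1
Summing: (μ * Id)(154) = 154 + -77 + -22 + -14 + 11 + 7 + 2 + -1 = 60.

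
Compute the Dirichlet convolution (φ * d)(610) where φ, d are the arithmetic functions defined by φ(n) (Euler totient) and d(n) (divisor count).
(φ * d)(610) = 1116

Divisors of 610: [1, 2, 5, 10, 61, 122, 305, 610]. For each d | 610:
  d = 1: φ(1) · d(610/1) = 1 · 8 = 8
  d = 2: φ(2) · d(610/2) = 1 · 4 = 4
  d = 5: φ(5) · d(610/5) = 4 · 4 = 16
  d = 10: φ(10) · d(610/10) = 4 · 2 = 8
  d = 61: φ(61) · d(610/61) = 60 · 4 = 240
  d = 122: φ(122) · d(610/122) = 60 · 2 = 120
  d = 305: φ(305) · d(610/305) = 240 · 2 = 480
  d = 610: φ(610) · d(610/610) = 240 · 1 = 240
Summing: (φ * d)(610) = 8 + 4 + 16 + 8 + 240 + 120 + 480 + 240 = 1116.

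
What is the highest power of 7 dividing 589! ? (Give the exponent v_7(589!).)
v_7(589!) = 97

Legendre's formula: v_p(n!) = Σ_{k ≥ 1} ⌊n / p^k⌋. For p = 7, n = 589, the terms are:
  ⌊589/7^1⌋ = ⌊589/7⌋ = 84
  ⌊589/7^2⌋ = ⌊589/49⌋ = 12
  ⌊589/7^3⌋ = ⌊589/343⌋ = 1
(the next term ⌊589/7^4⌋ = 0, terminating the sum). Summing: v_7(589!) = 84 + 12 + 1 = 97.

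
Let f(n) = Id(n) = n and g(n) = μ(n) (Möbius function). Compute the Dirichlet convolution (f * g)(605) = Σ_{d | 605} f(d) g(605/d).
(Id * μ)(605) = 440

Divisors of 605: [1, 5, 11, 55, 121, 605]. For each d | 605:
  d = 1: Id(1) · μ(605/1) = 1 · 0 = 0
  d = 5: Id(5) · μ(605/5) = 5 · 0 = 0
  d = 11: Id(11) · μ(605/11) = 11 · 1 = 11
  d = 55: Id(55) · μ(605/55) = 55 · -1 = -55
  d = 121: Id(121) · μ(605/121) = 121 · -1 = -121
  d = 605: Id(605) · μ(605/605) = 605 · 1 = 605
Summing: (Id * μ)(605) = 0 + 0 + 11 + -55 + -121 + 605 = 440.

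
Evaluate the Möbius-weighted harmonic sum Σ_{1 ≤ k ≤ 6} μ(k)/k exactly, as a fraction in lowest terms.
Σ μ(k)/k = 2/15

Values of μ(k) for 1 ≤ k ≤ 6: μ(1) = 1, μ(2) = -1, μ(3) = -1, μ(5) = -1, μ(6) = 1, with μ = 0 on non-squarefree integers. Summing μ(k)/k for k where μ(k) ≠ 0 gives 2/15 ≈ 0.1333. (PNT ⟺ this sum → 0 as n → ∞.)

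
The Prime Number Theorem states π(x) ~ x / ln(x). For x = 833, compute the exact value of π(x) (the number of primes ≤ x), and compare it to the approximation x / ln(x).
π(833) = 145;  x/ln(x) ≈ 123.87;  relative error ≈ 14.58%.

Directly count primes up to 833: π(833) = 145. The PNT approximation gives 833/ln(833) ≈ 833/6.72503 ≈ 123.87. Relative error (π(x) − x/ln(x)) / π(x) ≈ 14.58%; the approximation is known to undercount slightly (Li(x) is a better estimate).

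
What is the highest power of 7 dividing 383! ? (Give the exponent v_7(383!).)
v_7(383!) = 62

Legendre's formula: v_p(n!) = Σ_{k ≥ 1} ⌊n / p^k⌋. For p = 7, n = 383, the terms are:
  ⌊383/7^1⌋ = ⌊383/7⌋ = 54
  ⌊383/7^2⌋ = ⌊383/49⌋ = 7
  ⌊383/7^3⌋ = ⌊383/343⌋ = 1
(the next term ⌊383/7^4⌋ = 0, terminating the sum). Summing: v_7(383!) = 54 + 7 + 1 = 62.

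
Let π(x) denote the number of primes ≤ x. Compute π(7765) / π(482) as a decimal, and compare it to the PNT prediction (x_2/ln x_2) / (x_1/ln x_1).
π(7765)/π(482) = 985/92 ≈ 10.7065;  PNT prediction ≈ 11.1111.

π(482) = 92 and π(7765) = 985, so π(7765)/π(482) ≈ 10.7065. The PNT-predicted ratio is (7765/ln(7765)) / (482/ln(482)) ≈ 11.1111. The two agree to within a few percent, as expected.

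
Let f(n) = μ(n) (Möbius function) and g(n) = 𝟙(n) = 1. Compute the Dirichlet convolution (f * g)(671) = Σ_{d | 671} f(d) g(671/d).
(μ * 𝟙)(671) = 0

Divisors of 671: [1, 11, 61, 671]. For each d | 671:
  d = 1: μ(1) · 𝟙(671/1) = 1 · 1 = 1
  d = 11: μ(11) · 𝟙(671/11) = -1 · 1 = -1
  d = 61: μ(61) · 𝟙(671/61) = -1 · 1 = -1
  d = 671: μ(671) · 𝟙(671/671) = 1 · 1 = 1
Summing: (μ * 𝟙)(671) = 1 + -1 + -1 + 1 = 0.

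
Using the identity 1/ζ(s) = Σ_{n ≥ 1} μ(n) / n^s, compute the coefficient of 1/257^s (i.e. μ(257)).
μ(257) = -1

Factor n = 257 = 257. μ(n) = 0 if any exponent ≥ 2 (not squarefree); otherwise μ(n) = (−1)^{ω(n)} where ω(n) is the number of distinct prime factors. Applying: μ(257) = -1.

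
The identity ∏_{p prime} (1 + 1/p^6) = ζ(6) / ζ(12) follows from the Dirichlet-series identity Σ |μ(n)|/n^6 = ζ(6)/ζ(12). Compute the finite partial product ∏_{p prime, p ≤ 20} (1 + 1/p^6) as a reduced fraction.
∏ = 10322827120806625262196014218/10149346788166965945179821977

The primes p ≤ 20 are [2, 3, 5, 7, 11, 13, 17, 19]. For each, (1 + 1/p^6) = (p^6 + 1)/p^6. Multiplying these fractions over p ∈ [2, 3, 5, 7, 11, 13, 17, 19] gives 10322827120806625262196014218/10149346788166965945179821977. (In the limit P → ∞ this tends to ζ(6)/ζ(12).)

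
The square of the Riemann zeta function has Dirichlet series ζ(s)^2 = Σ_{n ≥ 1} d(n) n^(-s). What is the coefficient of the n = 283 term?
d(283) = 2

ζ(s)^2 = (Σ 1/m^s)(Σ 1/k^s). The coefficient of 1/n^s in the product is the number of ordered pairs (m, k) with mk = n, which equals d(n). For n = 283, divisors are [1, 283], so d(283) = 2.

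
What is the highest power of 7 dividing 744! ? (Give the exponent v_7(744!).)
v_7(744!) = 123

Legendre's formula: v_p(n!) = Σ_{k ≥ 1} ⌊n / p^k⌋. For p = 7, n = 744, the terms are:
  ⌊744/7^1⌋ = ⌊744/7⌋ = 106
  ⌊744/7^2⌋ = ⌊744/49⌋ = 15
  ⌊744/7^3⌋ = ⌊744/343⌋ = 2
(the next term ⌊744/7^4⌋ = 0, terminating the sum). Summing: v_7(744!) = 106 + 15 + 2 = 123.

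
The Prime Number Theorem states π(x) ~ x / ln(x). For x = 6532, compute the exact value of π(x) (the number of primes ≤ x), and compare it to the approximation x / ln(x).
π(6532) = 844;  x/ln(x) ≈ 743.59;  relative error ≈ 11.90%.

Directly count primes up to 6532: π(6532) = 844. The PNT approximation gives 6532/ln(6532) ≈ 6532/8.78447 ≈ 743.59. Relative error (π(x) − x/ln(x)) / π(x) ≈ 11.90%; the approximation is known to undercount slightly (Li(x) is a better estimate).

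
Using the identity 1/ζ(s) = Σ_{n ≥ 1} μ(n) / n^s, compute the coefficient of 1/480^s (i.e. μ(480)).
μ(480) = 0

Factor n = 480 = 2^5 · 3 · 5. μ(n) = 0 if any exponent ≥ 2 (not squarefree); otherwise μ(n) = (−1)^{ω(n)} where ω(n) is the number of distinct prime factors. Applying: μ(480) = 0.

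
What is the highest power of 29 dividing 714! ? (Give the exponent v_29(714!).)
v_29(714!) = 24

Legendre's formula: v_p(n!) = Σ_{k ≥ 1} ⌊n / p^k⌋. For p = 29, n = 714, the terms are:
  ⌊714/29^1⌋ = ⌊714/29⌋ = 24
(the next term ⌊714/29^2⌋ = 0, terminating the sum). Summing: v_29(714!) = 24 = 24.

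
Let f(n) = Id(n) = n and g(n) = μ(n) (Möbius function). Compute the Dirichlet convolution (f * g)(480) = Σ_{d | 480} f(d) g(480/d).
(Id * μ)(480) = 128

Divisors of 480: [1, 2, 3, 4, 5, 6, 8, 10, 12, 15, 16, 20, 24, 30, 32, 40, 48, 60, 80, 96, 120, 160, 240, 480]. For each d | 480:
  d = 1: Id(1) · μ(480/1) = 1 · 0 = 0
  d = 2: Id(2) · μ(480/2) = 2 · 0 = 0
  d = 3: Id(3) · μ(480/3) = 3 · 0 = 0
  d = 4: Id(4) · μ(480/4) = 4 · 0 = 0
  d = 5: Id(5) · μ(480/5) = 5 · 0 = 0
  d = 6: Id(6) · μ(480/6) = 6 · 0 = 0
  d = 8: Id(8) · μ(480/8) = 8 · 0 = 0
  d = 10: Id(10) · μ(480/10) = 10 · 0 = 0
  d = 12: Id(12) · μ(480/12) = 12 · 0 = 0
  d = 15: Id(15) · μ(480/15) = 15 · 0 = 0
  d = 16: Id(16) · μ(480/16) = 16 · -1 = -16
  d = 20: Id(20) · μ(480/20) = 20 · 0 = 0
  d = 24: Id(24) · μ(480/24) = 24 · 0 = 0
  d = 30: Id(30) · μ(480/30) = 30 · 0 = 0
  d = 32: Id(32) · μ(480/32) = 32 · 1 = 32
  d = 40: Id(40) · μ(480/40) = 40 · 0 = 0
  d = 48: Id(48) · μ(480/48) = 48 · 1 = 48
  d = 60: Id(60) · μ(480/60) = 60 · 0 = 0
  d = 80: Id(80) · μ(480/80) = 80 · 1 = 80
  d = 96: Id(96) · μ(480/96) = 96 · -1 = -96
  d = 120: Id(120) · μ(480/120) = 120 · 0 = 0
  d = 160: Id(160) · μ(480/160) = 160 · -1 = -160
  d = 240: Id(240) · μ(480/240) = 240 · -1 = -240
  d = 480: Id(480) · μ(480/480) = 480 · 1 = 480
Summing: (Id * μ)(480) = 0 + 0 + 0 + 0 + 0 + 0 + 0 + 0 + 0 + 0 + -16 + 0 + 0 + 0 + 32 + 0 + 48 + 0 + 80 + -96 + 0 + -160 + -240 + 480 = 128.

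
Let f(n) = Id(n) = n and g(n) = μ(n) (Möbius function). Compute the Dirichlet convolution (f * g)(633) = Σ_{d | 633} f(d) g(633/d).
(Id * μ)(633) = 420

Divisors of 633: [1, 3, 211, 633]. For each d | 633:
  d = 1: Id(1) · μ(633/1) = 1 · 1 = 1
  d = 3: Id(3) · μ(633/3) = 3 · -1 = -3
  d = 211: Id(211) · μ(633/211) = 211 · -1 = -211
  d = 633: Id(633) · μ(633/633) = 633 · 1 = 633
Summing: (Id * μ)(633) = 1 + -3 + -211 + 633 = 420.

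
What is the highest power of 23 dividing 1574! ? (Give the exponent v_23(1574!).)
v_23(1574!) = 70

Legendre's formula: v_p(n!) = Σ_{k ≥ 1} ⌊n / p^k⌋. For p = 23, n = 1574, the terms are:
  ⌊1574/23^1⌋ = ⌊1574/23⌋ = 68
  ⌊1574/23^2⌋ = ⌊1574/529⌋ = 2
(the next term ⌊1574/23^3⌋ = 0, terminating the sum). Summing: v_23(1574!) = 68 + 2 = 70.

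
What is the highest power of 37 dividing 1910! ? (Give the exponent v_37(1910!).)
v_37(1910!) = 52

Legendre's formula: v_p(n!) = Σ_{k ≥ 1} ⌊n / p^k⌋. For p = 37, n = 1910, the terms are:
  ⌊1910/37^1⌋ = ⌊1910/37⌋ = 51
  ⌊1910/37^2⌋ = ⌊1910/1369⌋ = 1
(the next term ⌊1910/37^3⌋ = 0, terminating the sum). Summing: v_37(1910!) = 51 + 1 = 52.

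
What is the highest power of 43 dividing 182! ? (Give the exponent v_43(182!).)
v_43(182!) = 4

Legendre's formula: v_p(n!) = Σ_{k ≥ 1} ⌊n / p^k⌋. For p = 43, n = 182, the terms are:
  ⌊182/43^1⌋ = ⌊182/43⌋ = 4
(the next term ⌊182/43^2⌋ = 0, terminating the sum). Summing: v_43(182!) = 4 = 4.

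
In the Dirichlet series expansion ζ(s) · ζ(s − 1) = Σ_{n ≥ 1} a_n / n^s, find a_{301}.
σ(301) = 352

In the product (Σ m^0/m^s)(Σ k / k^s) = Σ (Σ_{d | n} d) / n^s, the coefficient of 1/n^s is σ(n) = Σ_{d | n} d. For n = 301, divisors are [1, 7, 43, 301]; summing: σ(301) = 352.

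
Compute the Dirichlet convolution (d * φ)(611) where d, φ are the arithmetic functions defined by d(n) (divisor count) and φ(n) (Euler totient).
(d * φ)(611) = 672

Divisors of 611: [1, 13, 47, 611]. For each d | 611:
  d = 1: d(1) · φ(611/1) = 1 · 552 = 552
  d = 13: d(13) · φ(611/13) = 2 · 46 = 92
  d = 47: d(47) · φ(611/47) = 2 · 12 = 24
  d = 611: d(611) · φ(611/611) = 4 · 1 = 4
Summing: (d * φ)(611) = 552 + 92 + 24 + 4 = 672.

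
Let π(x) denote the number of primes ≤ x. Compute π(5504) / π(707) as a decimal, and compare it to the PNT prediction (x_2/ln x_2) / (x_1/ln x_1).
π(5504)/π(707) = 727/126 ≈ 5.7698;  PNT prediction ≈ 5.9301.

π(707) = 126 and π(5504) = 727, so π(5504)/π(707) ≈ 5.7698. The PNT-predicted ratio is (5504/ln(5504)) / (707/ln(707)) ≈ 5.9301. The two agree to within a few percent, as expected.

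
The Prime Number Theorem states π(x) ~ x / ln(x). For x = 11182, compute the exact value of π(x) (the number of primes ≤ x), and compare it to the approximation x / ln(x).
π(11182) = 1355;  x/ln(x) ≈ 1199.52;  relative error ≈ 11.47%.

Directly count primes up to 11182: π(11182) = 1355. The PNT approximation gives 11182/ln(11182) ≈ 11182/9.32206 ≈ 1199.52. Relative error (π(x) − x/ln(x)) / π(x) ≈ 11.47%; the approximation is known to undercount slightly (Li(x) is a better estimate).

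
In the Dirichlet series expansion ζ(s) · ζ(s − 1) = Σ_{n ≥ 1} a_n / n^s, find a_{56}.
σ(56) = 120

In the product (Σ m^0/m^s)(Σ k / k^s) = Σ (Σ_{d | n} d) / n^s, the coefficient of 1/n^s is σ(n) = Σ_{d | n} d. For n = 56, divisors are [1, 2, 4, 7, 8, 14, 28, 56]; summing: σ(56) = 120.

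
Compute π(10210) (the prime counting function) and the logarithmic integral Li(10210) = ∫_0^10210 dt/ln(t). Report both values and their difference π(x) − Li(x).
π(10210) = 1252;  Li(10210) ≈ 1268.91;  π(x) − Li(x) ≈ -16.91.

Direct count of primes ≤ 10210 gives π(10210) = 1252. Numerical evaluation of the logarithmic integral gives Li(10210) ≈ 1268.91. The difference π(x) − Li(x) ≈ -16.91 is typically negative for small/moderate x (Li(x) overestimates), though Littlewood's theorem shows this sign changes infinitely often.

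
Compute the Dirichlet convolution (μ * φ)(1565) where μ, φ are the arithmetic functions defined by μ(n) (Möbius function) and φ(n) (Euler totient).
(μ * φ)(1565) = 933

Divisors of 1565: [1, 5, 313, 1565]. For each d | 1565:
  d = 1: μ(1) · φ(1565/1) = 1 · 1248 = 1248
  d = 5: μ(5) · φ(1565/5) = -1 · 312 = -312
  d = 313: μ(313) · φ(1565/313) = -1 · 4 = -4
  d = 1565: μ(1565) · φ(1565/1565) = 1 · 1 = 1
Summing: (μ * φ)(1565) = 1248 + -312 + -4 + 1 = 933.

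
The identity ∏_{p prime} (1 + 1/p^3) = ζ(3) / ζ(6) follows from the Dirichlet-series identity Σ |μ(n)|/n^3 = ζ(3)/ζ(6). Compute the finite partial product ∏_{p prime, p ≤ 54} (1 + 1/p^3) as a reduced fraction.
∏ = 1193284353855226596885466673602596175872/1009953283877483663098780766542609340885

The primes p ≤ 54 are [2, 3, 5, 7, 11, 13, 17, 19, 23, 29, 31, 37, 41, 43, 47, 53]. For each, (1 + 1/p^3) = (p^3 + 1)/p^3. Multiplying these fractions over p ∈ [2, 3, 5, 7, 11, 13, 17, 19, 23, 29, 31, 37, 41, 43, 47, 53] gives 1193284353855226596885466673602596175872/1009953283877483663098780766542609340885. (In the limit P → ∞ this tends to ζ(3)/ζ(6).)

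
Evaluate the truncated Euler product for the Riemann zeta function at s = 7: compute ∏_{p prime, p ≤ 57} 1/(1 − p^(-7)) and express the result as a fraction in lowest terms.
∏ = 72859781352345946164271325208512748367496302513429047898775811498046799405380225394802980517015901501332936608125/72256491859259542003929080814473893559535113224475133477501839873036689289530416476883582246279412849505472872448

The primes p ≤ 57 are [2, 3, 5, 7, 11, 13, 17, 19, 23, 29, 31, 37, 41, 43, 47, 53]. For each prime, (1 − 1/p^7)^(-1) = p^7 / (p^7 − 1). The product is (1 − 1/2^7)^(-1), (1 − 1/3^7)^(-1), (1 − 1/5^7)^(-1), (1 − 1/7^7)^(-1), (1 − 1/11^7)^(-1), (1 − 1/13^7)^(-1), (1 − 1/17^7)^(-1), (1 − 1/19^7)^(-1), (1 − 1/23^7)^(-1), (1 − 1/29^7)^(-1), (1 − 1/31^7)^(-1), (1 − 1/37^7)^(-1), (1 − 1/41^7)^(-1), (1 − 1/43^7)^(-1), (1 − 1/47^7)^(-1), (1 − 1/53^7)^(-1) = ∏ p^7 / (p^7 − 1) = 72859781352345946164271325208512748367496302513429047898775811498046799405380225394802980517015901501332936608125/72256491859259542003929080814473893559535113224475133477501839873036689289530416476883582246279412849505472872448.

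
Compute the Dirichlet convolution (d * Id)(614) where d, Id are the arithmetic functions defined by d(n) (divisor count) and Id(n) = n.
(d * Id)(614) = 1236

Divisors of 614: [1, 2, 307, 614]. For each d | 614:
  d = 1: d(1) · Id(614/1) = 1 · 614 = 614
  d = 2: d(2) · Id(614/2) = 2 · 307 = 614
  d = 307: d(307) · Id(614/307) = 2 · 2 = 4
  d = 614: d(614) · Id(614/614) = 4 · 1 = 4
Summing: (d * Id)(614) = 614 + 614 + 4 + 4 = 1236.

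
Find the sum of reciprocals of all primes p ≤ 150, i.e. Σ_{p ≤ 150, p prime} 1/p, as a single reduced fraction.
Σ 1/p = 2815015614437565820654021455954100101477639621972021569177/1492182350939279320058875736615841068547583863326864530410

π(150) = 35, so the primes ≤ 150 are [2, 3, 5, 7, 11, 13, 17, 19, 23, 29, 31, 37, 41, 43, 47, 53, 59, 61, 67, 71, 73, 79, 83, 89, 97, 101, 103, 107, 109, 113, 127, 131, 137, 139, 149]. Summing 1/p over these primes: 2815015614437565820654021455954100101477639621972021569177/1492182350939279320058875736615841068547583863326864530410 ≈ 1.8865. Mertens estimate ln ln(150) + 0.2615 ≈ 1.8731.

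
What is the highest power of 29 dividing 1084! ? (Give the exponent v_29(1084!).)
v_29(1084!) = 38

Legendre's formula: v_p(n!) = Σ_{k ≥ 1} ⌊n / p^k⌋. For p = 29, n = 1084, the terms are:
  ⌊1084/29^1⌋ = ⌊1084/29⌋ = 37
  ⌊1084/29^2⌋ = ⌊1084/841⌋ = 1
(the next term ⌊1084/29^3⌋ = 0, terminating the sum). Summing: v_29(1084!) = 37 + 1 = 38.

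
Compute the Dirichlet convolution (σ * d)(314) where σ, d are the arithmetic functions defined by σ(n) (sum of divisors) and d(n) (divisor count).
(σ * d)(314) = 800

Divisors of 314: [1, 2, 157, 314]. For each d | 314:
  d = 1: σ(1) · d(314/1) = 1 · 4 = 4
  d = 2: σ(2) · d(314/2) = 3 · 2 = 6
  d = 157: σ(157) · d(314/157) = 158 · 2 = 316
  d = 314: σ(314) · d(314/314) = 474 · 1 = 474
Summing: (σ * d)(314) = 4 + 6 + 316 + 474 = 800.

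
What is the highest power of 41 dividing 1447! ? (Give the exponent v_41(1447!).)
v_41(1447!) = 35

Legendre's formula: v_p(n!) = Σ_{k ≥ 1} ⌊n / p^k⌋. For p = 41, n = 1447, the terms are:
  ⌊1447/41^1⌋ = ⌊1447/41⌋ = 35
(the next term ⌊1447/41^2⌋ = 0, terminating the sum). Summing: v_41(1447!) = 35 = 35.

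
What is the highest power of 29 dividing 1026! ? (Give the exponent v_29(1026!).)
v_29(1026!) = 36

Legendre's formula: v_p(n!) = Σ_{k ≥ 1} ⌊n / p^k⌋. For p = 29, n = 1026, the terms are:
  ⌊1026/29^1⌋ = ⌊1026/29⌋ = 35
  ⌊1026/29^2⌋ = ⌊1026/841⌋ = 1
(the next term ⌊1026/29^3⌋ = 0, terminating the sum). Summing: v_29(1026!) = 35 + 1 = 36.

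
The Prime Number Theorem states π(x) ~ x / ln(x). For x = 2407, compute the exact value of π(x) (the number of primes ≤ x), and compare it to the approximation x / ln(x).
π(2407) = 357;  x/ln(x) ≈ 309.14;  relative error ≈ 13.41%.

Directly count primes up to 2407: π(2407) = 357. The PNT approximation gives 2407/ln(2407) ≈ 2407/7.78614 ≈ 309.14. Relative error (π(x) − x/ln(x)) / π(x) ≈ 13.41%; the approximation is known to undercount slightly (Li(x) is a better estimate).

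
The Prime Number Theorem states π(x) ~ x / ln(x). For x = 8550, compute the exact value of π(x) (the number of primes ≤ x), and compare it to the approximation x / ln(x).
π(8550) = 1066;  x/ln(x) ≈ 944.37;  relative error ≈ 11.41%.

Directly count primes up to 8550: π(8550) = 1066. The PNT approximation gives 8550/ln(8550) ≈ 8550/9.05369 ≈ 944.37. Relative error (π(x) − x/ln(x)) / π(x) ≈ 11.41%; the approximation is known to undercount slightly (Li(x) is a better estimate).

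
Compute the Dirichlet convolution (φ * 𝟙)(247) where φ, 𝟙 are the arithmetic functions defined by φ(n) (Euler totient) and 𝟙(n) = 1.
(φ * 𝟙)(247) = 247

Divisors of 247: [1, 13, 19, 247]. For each d | 247:
  d = 1: φ(1) · 𝟙(247/1) = 1 · 1 = 1
  d = 13: φ(13) · 𝟙(247/13) = 12 · 1 = 12
  d = 19: φ(19) · 𝟙(247/19) = 18 · 1 = 18
  d = 247: φ(247) · 𝟙(247/247) = 216 · 1 = 216
Summing: (φ * 𝟙)(247) = 1 + 12 + 18 + 216 = 247.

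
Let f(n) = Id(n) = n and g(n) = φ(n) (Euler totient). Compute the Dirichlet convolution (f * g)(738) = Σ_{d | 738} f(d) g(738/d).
(Id * φ)(738) = 5103

Divisors of 738: [1, 2, 3, 6, 9, 18, 41, 82, 123, 246, 369, 738]. For each d | 738:
  d = 1: Id(1) · φ(738/1) = 1 · 240 = 240
  d = 2: Id(2) · φ(738/2) = 2 · 240 = 480
  d = 3: Id(3) · φ(738/3) = 3 · 80 = 240
  d = 6: Id(6) · φ(738/6) = 6 · 80 = 480
  d = 9: Id(9) · φ(738/9) = 9 · 40 = 360
  d = 18: Id(18) · φ(738/18) = 18 · 40 = 720
  d = 41: Id(41) · φ(738/41) = 41 · 6 = 246
  d = 82: Id(82) · φ(738/82) = 82 · 6 = 492
  d = 123: Id(123) · φ(738/123) = 123 · 2 = 246
  d = 246: Id(246) · φ(738/246) = 246 · 2 = 492
  d = 369: Id(369) · φ(738/369) = 369 · 1 = 369
  d = 738: Id(738) · φ(738/738) = 738 · 1 = 738
Summing: (Id * φ)(738) = 240 + 480 + 240 + 480 + 360 + 720 + 246 + 492 + 246 + 492 + 369 + 738 = 5103.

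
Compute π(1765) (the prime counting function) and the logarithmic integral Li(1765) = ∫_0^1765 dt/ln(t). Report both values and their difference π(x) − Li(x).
π(1765) = 274;  Li(1765) ≈ 283.64;  π(x) − Li(x) ≈ -9.64.

Direct count of primes ≤ 1765 gives π(1765) = 274. Numerical evaluation of the logarithmic integral gives Li(1765) ≈ 283.64. The difference π(x) − Li(x) ≈ -9.64 is typically negative for small/moderate x (Li(x) overestimates), though Littlewood's theorem shows this sign changes infinitely often.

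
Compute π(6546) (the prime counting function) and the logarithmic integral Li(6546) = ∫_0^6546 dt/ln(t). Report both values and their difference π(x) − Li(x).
π(6546) = 844;  Li(6546) ≈ 862.86;  π(x) − Li(x) ≈ -18.86.

Direct count of primes ≤ 6546 gives π(6546) = 844. Numerical evaluation of the logarithmic integral gives Li(6546) ≈ 862.86. The difference π(x) − Li(x) ≈ -18.86 is typically negative for small/moderate x (Li(x) overestimates), though Littlewood's theorem shows this sign changes infinitely often.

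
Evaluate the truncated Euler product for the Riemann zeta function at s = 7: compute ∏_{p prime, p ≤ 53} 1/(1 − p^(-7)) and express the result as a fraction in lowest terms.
∏ = 72859781352345946164271325208512748367496302513429047898775811498046799405380225394802980517015901501332936608125/72256491859259542003929080814473893559535113224475133477501839873036689289530416476883582246279412849505472872448

The primes p ≤ 53 are [2, 3, 5, 7, 11, 13, 17, 19, 23, 29, 31, 37, 41, 43, 47, 53]. For each prime, (1 − 1/p^7)^(-1) = p^7 / (p^7 − 1). The product is (1 − 1/2^7)^(-1), (1 − 1/3^7)^(-1), (1 − 1/5^7)^(-1), (1 − 1/7^7)^(-1), (1 − 1/11^7)^(-1), (1 − 1/13^7)^(-1), (1 − 1/17^7)^(-1), (1 − 1/19^7)^(-1), (1 − 1/23^7)^(-1), (1 − 1/29^7)^(-1), (1 − 1/31^7)^(-1), (1 − 1/37^7)^(-1), (1 − 1/41^7)^(-1), (1 − 1/43^7)^(-1), (1 − 1/47^7)^(-1), (1 − 1/53^7)^(-1) = ∏ p^7 / (p^7 − 1) = 72859781352345946164271325208512748367496302513429047898775811498046799405380225394802980517015901501332936608125/72256491859259542003929080814473893559535113224475133477501839873036689289530416476883582246279412849505472872448.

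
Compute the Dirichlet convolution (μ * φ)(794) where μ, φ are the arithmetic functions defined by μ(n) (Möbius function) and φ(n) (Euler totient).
(μ * φ)(794) = 0

Divisors of 794: [1, 2, 397, 794]. For each d | 794:
  d = 1: μ(1) · φ(794/1) = 1 · 396 = 396
  d = 2: μ(2) · φ(794/2) = -1 · 396 = -396
  d = 397: μ(397) · φ(794/397) = -1 · 1 = -1
  d = 794: μ(794) · φ(794/794) = 1 · 1 = 1
Summing: (μ * φ)(794) = 396 + -396 + -1 + 1 = 0.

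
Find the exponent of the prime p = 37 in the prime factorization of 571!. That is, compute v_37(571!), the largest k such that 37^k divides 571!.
v_37(571!) = 15

Legendre's formula: v_p(n!) = Σ_{k ≥ 1} ⌊n / p^k⌋. For p = 37, n = 571, the terms are:
  ⌊571/37^1⌋ = ⌊571/37⌋ = 15
(the next term ⌊571/37^2⌋ = 0, terminating the sum). Summing: v_37(571!) = 15 = 15.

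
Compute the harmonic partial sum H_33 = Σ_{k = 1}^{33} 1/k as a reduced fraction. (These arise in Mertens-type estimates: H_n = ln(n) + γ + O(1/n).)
H_33 = 53676090078349/13127595717600

Direct summation: H_33 = 1 + 1/2 + ... + 1/33. The least common denominator is lcm(1, ..., 33) = 144403552893600; over this denominator the numerator is 144403552893600 + 72201776446800 + 48134517631200 + 36100888223400 + 28880710578720 + 24067258815600 + 20629078984800 + 18050444111700 + 16044839210400 + 14440355289360 + 13127595717600 + 12033629407800 + 11107965607200 + 10314539492400 + 9626903526240 + 9025222055850 + 8494326640800 + 8022419605200 + 7600186994400 + 7220177644680 + 6876359661600 + 6563797858800 + 6278415343200 + 6016814703900 + 5776142115744 + 5553982803600 + 5348279736800 + 5157269746200 + 4979432858400 + 4813451763120 + 4658179125600 + 4512611027925 + 4375865239200 = 590436990861839, so H_33 = 590436990861839/144403552893600; reducing by gcd(590436990861839, 144403552893600) = 11 gives 53676090078349/13127595717600 ≈ 4.08880. (The PNT-adjacent estimate ln(33) + γ ≈ 4.07372 matches within O(1/n).)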